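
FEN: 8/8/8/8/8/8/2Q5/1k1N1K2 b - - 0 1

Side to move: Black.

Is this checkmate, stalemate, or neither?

Black to move; black king on b1.
In check: yes, from the white queen on c2.
King squares — a1: available; c1: attacked by Qc2; a2: attacked by Qc2; b2: attacked by Nd1; c2: available.
Legal moves for Black: Kxc2, Ka1.
Black is in check but has 2 legal moves → neither.

neither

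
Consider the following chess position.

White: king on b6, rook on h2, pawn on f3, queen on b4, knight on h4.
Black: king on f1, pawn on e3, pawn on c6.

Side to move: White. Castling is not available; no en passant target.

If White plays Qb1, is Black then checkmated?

After Qb1: black king on f1; in check: yes, from the white queen on b1.
King squares — e1: attacked by Qb1; g1: attacked by Qb1; e2: attacked by Rh2; f2: attacked by Rh2; g2: attacked by Rh2.
Black has no legal moves → checkmate.

yes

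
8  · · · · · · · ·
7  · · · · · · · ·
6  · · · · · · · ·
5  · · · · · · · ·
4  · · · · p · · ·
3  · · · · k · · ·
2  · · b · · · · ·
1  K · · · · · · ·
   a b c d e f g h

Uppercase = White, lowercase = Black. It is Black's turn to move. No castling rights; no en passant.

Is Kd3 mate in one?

After Kd3: white king on a1; in check: no.
White is not in check, so this cannot be checkmate.

no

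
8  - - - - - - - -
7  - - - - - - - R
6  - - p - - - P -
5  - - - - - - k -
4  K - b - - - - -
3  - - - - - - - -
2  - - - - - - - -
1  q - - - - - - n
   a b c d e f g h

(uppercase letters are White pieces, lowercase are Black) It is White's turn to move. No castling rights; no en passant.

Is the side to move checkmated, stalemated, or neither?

White to move; white king on a4.
In check: yes, from the black queen on a1.
Legal moves for White: Kb4.
White is in check but has 1 legal move → neither.

neither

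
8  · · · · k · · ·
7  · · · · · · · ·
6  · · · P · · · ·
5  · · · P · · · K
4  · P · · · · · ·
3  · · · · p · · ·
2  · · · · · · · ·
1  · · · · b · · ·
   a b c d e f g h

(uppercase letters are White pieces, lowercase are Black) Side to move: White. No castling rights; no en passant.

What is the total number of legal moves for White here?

6

White to move; king on h5.
In check: no.
Legal moves: Kh6, Kg6, Kg5, Kg4, d7+, b5.
Count: 6.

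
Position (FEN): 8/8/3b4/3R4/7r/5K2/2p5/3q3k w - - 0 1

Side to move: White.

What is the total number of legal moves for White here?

White to move; king on f3.
In check: yes, from the black queen on d1.
Legal moves: Ke3, Kf2, Rxd1+.
Count: 3.

3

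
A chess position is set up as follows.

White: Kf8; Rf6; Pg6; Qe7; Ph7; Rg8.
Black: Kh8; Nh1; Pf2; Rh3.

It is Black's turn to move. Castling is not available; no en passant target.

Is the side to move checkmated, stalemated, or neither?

checkmate

Black to move; black king on h8.
In check: yes, from the white rook on g8.
King squares — g7: attacked by Qe7; h7: attacked by Pg6; g8: attacked by Ph7.
Legal moves for Black: none.
In check with no legal moves → checkmate.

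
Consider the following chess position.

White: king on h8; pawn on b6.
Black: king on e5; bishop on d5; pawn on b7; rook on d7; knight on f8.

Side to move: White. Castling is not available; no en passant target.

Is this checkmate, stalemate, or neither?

stalemate

White to move; white king on h8.
In check: no.
King squares — g7: attacked by Rd7; h7: attacked by Rd7; g8: attacked by Bd5.
Legal moves for White: none.
Not in check and no legal moves → stalemate.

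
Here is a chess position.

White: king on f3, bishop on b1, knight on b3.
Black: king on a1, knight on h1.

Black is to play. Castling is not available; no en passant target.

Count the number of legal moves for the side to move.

2

Black to move; king on a1.
In check: yes, from the white knight on b3.
Legal moves: Kb2, Kxb1.
Count: 2.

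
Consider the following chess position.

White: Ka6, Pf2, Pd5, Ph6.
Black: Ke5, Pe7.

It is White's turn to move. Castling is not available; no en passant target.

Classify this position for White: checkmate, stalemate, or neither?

White to move; white king on a6.
In check: no.
Legal moves for White: Kb7, Ka7, Kb6, Kb5, Ka5, h7, d6, f3, f4+.
White has 9 legal moves and is not in check → neither.

neither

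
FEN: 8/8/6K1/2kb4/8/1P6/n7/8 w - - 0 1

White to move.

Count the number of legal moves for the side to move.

White to move; king on g6.
In check: no.
Legal moves: Kh7, Kg7, Kh6, Kf6, Kh5, Kg5, Kf5, b4+.
Count: 8.

8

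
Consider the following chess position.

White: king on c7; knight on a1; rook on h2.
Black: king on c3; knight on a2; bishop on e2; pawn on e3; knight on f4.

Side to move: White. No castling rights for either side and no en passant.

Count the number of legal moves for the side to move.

White to move; king on c7.
In check: no.
Legal moves: Kd8, Kc8, Kb8, Kd7, Kb7, Kd6, Kc6, Kb6, Rh8, Rh7, Rh6, Rh5, Rh4, Rh3, Rg2, Rf2, Rxe2, Rh1, Nb3, Nc2.
Count: 20.

20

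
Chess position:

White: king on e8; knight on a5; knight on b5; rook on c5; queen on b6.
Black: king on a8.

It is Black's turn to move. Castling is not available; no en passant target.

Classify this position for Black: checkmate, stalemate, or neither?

Black to move; black king on a8.
In check: no.
King squares — a7: attacked by Nb5; b7: attacked by Na5; b8: attacked by Qb6.
Legal moves for Black: none.
Not in check and no legal moves → stalemate.

stalemate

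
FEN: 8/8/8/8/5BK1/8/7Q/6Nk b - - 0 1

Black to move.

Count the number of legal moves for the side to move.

Black to move; king on h1.
In check: yes, from the white queen on h2.
Legal moves: none.
Count: 0.

0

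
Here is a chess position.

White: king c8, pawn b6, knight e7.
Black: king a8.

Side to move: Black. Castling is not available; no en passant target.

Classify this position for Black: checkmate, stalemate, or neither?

stalemate

Black to move; black king on a8.
In check: no.
King squares — a7: attacked by Pb6; b7: attacked by Kc8; b8: attacked by Kc8.
Legal moves for Black: none.
Not in check and no legal moves → stalemate.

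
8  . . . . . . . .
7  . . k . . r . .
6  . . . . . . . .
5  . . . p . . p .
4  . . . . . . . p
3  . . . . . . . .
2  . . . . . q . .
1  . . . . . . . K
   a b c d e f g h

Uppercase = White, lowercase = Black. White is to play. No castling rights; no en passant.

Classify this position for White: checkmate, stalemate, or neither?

White to move; white king on h1.
In check: no.
King squares — g1: attacked by Qf2; g2: attacked by Qf2; h2: attacked by Qf2.
Legal moves for White: none.
Not in check and no legal moves → stalemate.

stalemate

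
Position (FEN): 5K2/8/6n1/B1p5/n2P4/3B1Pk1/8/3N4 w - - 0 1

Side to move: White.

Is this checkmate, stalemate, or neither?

neither

White to move; white king on f8.
In check: yes, from the black knight on g6.
King squares — e7: attacked by Ng6; f7: available; g7: available; e8: available; g8: available.
Legal moves for White: Kg8, Ke8, Kg7, Kf7, Bxg6.
White is in check but has 5 legal moves → neither.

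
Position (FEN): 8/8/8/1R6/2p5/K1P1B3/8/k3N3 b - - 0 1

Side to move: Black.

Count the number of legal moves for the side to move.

0

Black to move; king on a1.
In check: no.
Legal moves: none.
Count: 0.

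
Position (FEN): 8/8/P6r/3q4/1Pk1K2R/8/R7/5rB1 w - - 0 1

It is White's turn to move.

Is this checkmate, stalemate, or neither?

White to move; white king on e4.
In check: yes, from the black queen on d5.
Legal moves for White: Ke3+.
White is in check but has 1 legal move → neither.

neither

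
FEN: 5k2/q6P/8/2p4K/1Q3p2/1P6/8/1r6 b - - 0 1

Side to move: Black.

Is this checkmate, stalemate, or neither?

Black to move; black king on f8.
In check: no.
Legal moves for Black include: Ke8, Kg7, Kf7, Ke7, Qb8, Qa8, Qxh7+, Qg7, Qf7+, Qe7, Qd7, Qc7, Qb7, Qb6, Qa6, Qa5, Qa4, Qa3, ... (list truncated; more exist).
Black has legal moves and is not in check → neither.

neither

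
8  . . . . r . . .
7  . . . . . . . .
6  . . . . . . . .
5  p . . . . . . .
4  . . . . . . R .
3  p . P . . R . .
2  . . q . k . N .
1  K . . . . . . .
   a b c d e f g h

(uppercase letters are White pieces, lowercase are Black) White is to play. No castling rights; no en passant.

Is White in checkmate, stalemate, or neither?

White to move; white king on a1.
In check: no.
Legal moves for White include: Rg8, Rg7, Rg6, Rg5, Rh4, Rgf4, Re4+, Rd4, Rc4, Rb4, Ra4, Rgg3, Rf8, Rf7, Rf6, Rf5, Rff4, Rh3, ... (list truncated; more exist).
White has legal moves and is not in check → neither.

neither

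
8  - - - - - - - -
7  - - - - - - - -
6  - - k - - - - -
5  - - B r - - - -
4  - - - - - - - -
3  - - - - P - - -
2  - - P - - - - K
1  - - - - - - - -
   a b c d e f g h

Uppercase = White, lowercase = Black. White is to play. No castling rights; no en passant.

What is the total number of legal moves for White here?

White to move; king on h2.
In check: no.
Legal moves: Bf8, Be7, Ba7, Bd6, Bb6, Bd4, Bb4, Ba3, Kh3, Kg3, Kg2, Kh1, Kg1, e4, c3, c4.
Count: 16.

16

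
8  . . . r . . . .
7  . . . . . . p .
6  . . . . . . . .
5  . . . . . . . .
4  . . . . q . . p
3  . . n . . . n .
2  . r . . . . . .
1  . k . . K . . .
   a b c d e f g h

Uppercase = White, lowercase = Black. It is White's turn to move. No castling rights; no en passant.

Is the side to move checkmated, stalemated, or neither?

White to move; white king on e1.
In check: yes, from the black queen on e4.
King squares — d1: attacked by Nc3; f1: attacked by Ng3; d2: attacked by Rb2; e2: attacked by Rb2; f2: attacked by Rb2.
Legal moves for White: none.
In check with no legal moves → checkmate.

checkmate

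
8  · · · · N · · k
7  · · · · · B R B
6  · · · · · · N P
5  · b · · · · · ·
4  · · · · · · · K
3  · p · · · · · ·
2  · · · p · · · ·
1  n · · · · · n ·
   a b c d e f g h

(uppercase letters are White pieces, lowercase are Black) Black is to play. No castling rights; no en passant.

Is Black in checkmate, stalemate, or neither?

Black to move; black king on h8.
In check: yes, from the white knight on g6.
King squares — g7: attacked by Ph6; h7: attacked by Rg7; g8: attacked by Bf7.
Legal moves for Black: none.
In check with no legal moves → checkmate.

checkmate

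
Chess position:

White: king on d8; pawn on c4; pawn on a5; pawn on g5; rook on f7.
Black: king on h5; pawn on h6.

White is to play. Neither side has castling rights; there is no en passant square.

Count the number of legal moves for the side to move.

23

White to move; king on d8.
In check: no.
Legal moves: Ke8, Kc8, Ke7, Kd7, Kc7, Rf8, Rh7, Rg7, Re7, Rd7, Rc7, Rb7, Ra7, Rf6, Rf5, Rf4, Rf3, Rf2, Rf1, gxh6, g6, a6, c5.
Count: 23.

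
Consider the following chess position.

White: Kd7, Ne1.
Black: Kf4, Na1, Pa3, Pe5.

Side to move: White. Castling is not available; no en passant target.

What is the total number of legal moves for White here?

12

White to move; king on d7.
In check: no.
Legal moves: Ke8, Kd8, Kc8, Ke7, Kc7, Ke6, Kd6, Kc6, Nf3, Nd3+, Ng2+, Nc2.
Count: 12.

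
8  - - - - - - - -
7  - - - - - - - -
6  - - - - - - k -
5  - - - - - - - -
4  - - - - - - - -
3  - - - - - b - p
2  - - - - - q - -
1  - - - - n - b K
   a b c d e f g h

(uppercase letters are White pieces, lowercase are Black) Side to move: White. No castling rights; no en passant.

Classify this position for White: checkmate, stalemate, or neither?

checkmate

White to move; white king on h1.
In check: yes, from the black bishop on f3.
King squares — g1: attacked by Qf2; g2: attacked by Ne1; h2: attacked by Bg1.
Legal moves for White: none.
In check with no legal moves → checkmate.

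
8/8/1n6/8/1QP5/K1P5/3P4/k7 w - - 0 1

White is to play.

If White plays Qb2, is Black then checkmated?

After Qb2: black king on a1; in check: yes, from the white queen on b2.
King squares — b1: attacked by Qb2; a2: attacked by Qb2; b2: attacked by Ka3.
Black has no legal moves → checkmate.

yes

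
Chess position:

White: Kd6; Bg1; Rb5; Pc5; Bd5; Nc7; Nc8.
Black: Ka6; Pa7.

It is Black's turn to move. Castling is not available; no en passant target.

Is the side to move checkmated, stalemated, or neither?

checkmate

Black to move; black king on a6.
In check: yes, from the white knight on c7.
King squares — a5: attacked by Rb5; b5: attacked by Nc7; b6: attacked by Rb5; a7: own pawn; b7: attacked by Rb5.
Legal moves for Black: none.
In check with no legal moves → checkmate.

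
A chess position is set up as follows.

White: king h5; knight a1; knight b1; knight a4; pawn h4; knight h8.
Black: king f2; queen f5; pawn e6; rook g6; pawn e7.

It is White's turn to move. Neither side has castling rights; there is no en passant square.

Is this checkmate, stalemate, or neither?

checkmate

White to move; white king on h5.
In check: yes, from the black queen on f5.
King squares — g4: attacked by Qf5; h4: own pawn; g5: attacked by Qf5; g6: attacked by Qf5; h6: attacked by Rg6.
Legal moves for White: none.
In check with no legal moves → checkmate.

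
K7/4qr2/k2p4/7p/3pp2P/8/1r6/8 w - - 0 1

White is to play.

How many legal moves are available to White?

White to move; king on a8.
In check: no.
Legal moves: none.
Count: 0.

0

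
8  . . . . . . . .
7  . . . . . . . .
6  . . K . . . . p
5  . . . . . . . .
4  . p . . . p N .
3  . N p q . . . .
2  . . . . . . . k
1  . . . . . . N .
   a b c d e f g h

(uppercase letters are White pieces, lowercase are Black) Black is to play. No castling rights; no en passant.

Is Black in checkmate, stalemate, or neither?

neither

Black to move; black king on h2.
In check: yes, from the white knight on g4.
Legal moves for Black: Kg3, Kg2, Kh1, Kxg1.
Black is in check but has 4 legal moves → neither.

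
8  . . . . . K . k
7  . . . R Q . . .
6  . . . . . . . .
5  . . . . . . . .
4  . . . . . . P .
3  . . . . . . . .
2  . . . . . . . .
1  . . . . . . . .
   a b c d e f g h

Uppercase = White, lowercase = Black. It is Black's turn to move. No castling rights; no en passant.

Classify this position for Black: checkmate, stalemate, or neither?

stalemate

Black to move; black king on h8.
In check: no.
King squares — g7: attacked by Qe7; h7: attacked by Qe7; g8: attacked by Kf8.
Legal moves for Black: none.
Not in check and no legal moves → stalemate.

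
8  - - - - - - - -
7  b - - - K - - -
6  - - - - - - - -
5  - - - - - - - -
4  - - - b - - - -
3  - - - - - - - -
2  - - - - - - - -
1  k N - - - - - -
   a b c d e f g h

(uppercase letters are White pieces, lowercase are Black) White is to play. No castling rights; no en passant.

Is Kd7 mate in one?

no

After Kd7: black king on a1; in check: no.
Black is not in check, so this cannot be checkmate.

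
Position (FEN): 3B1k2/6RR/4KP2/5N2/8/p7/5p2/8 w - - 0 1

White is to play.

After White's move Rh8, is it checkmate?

yes

After Rh8: black king on f8; in check: yes, from the white rook on h8.
King squares — e7: attacked by Nf5; f7: attacked by Ke6; g7: attacked by Nf5; e8: attacked by Rh8; g8: attacked by Rg7.
Black has no legal moves → checkmate.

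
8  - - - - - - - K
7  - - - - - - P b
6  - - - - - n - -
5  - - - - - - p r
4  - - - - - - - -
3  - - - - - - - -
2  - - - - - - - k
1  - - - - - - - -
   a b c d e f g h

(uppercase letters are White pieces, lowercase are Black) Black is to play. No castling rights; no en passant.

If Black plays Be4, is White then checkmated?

After Be4: white king on h8; in check: yes, from the black rook on h5.
King squares — g7: own pawn; h7: attacked by Be4; g8: attacked by Nf6.
White has no legal moves → checkmate.

yes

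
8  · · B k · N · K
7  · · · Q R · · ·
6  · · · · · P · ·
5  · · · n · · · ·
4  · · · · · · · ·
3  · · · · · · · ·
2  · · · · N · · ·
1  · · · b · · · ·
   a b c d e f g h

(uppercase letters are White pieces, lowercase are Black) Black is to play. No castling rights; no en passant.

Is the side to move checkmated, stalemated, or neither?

checkmate

Black to move; black king on d8.
In check: yes, from the white queen on d7.
King squares — c7: attacked by Qd7; d7: attacked by Re7; e7: attacked by Pf6; c8: attacked by Qd7; e8: attacked by Qd7.
Legal moves for Black: none.
In check with no legal moves → checkmate.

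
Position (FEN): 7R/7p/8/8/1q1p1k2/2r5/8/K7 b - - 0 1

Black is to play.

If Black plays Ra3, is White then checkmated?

yes

After Ra3: white king on a1; in check: yes, from the black rook on a3.
King squares — b1: attacked by Qb4; a2: attacked by Ra3; b2: attacked by Qb4.
White has no legal moves → checkmate.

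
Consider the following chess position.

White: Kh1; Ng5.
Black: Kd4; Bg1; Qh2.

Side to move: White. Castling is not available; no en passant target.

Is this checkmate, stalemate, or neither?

White to move; white king on h1.
In check: yes, from the black queen on h2.
King squares — g1: attacked by Qh2; g2: attacked by Qh2; h2: attacked by Bg1.
Legal moves for White: none.
In check with no legal moves → checkmate.

checkmate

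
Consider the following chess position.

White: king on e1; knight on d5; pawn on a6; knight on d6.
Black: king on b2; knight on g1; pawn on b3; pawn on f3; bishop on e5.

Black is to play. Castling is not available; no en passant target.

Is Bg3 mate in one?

no

After Bg3: white king on e1; in check: yes, from the black bishop on g3.
White has 3 legal replies: Kd2, Kf1, Kd1.
In check but a legal move exists → not checkmate.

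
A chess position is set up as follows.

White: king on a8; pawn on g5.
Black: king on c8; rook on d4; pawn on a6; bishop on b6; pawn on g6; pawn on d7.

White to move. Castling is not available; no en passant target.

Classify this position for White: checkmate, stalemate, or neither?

White to move; white king on a8.
In check: no.
King squares — a7: attacked by Bb6; b7: attacked by Kc8; b8: attacked by Kc8.
Legal moves for White: none.
Not in check and no legal moves → stalemate.

stalemate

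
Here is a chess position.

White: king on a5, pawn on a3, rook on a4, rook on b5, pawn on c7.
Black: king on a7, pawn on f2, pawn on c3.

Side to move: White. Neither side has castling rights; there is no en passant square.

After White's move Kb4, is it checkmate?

yes

After Kb4: black king on a7; in check: yes, from the white rook on a4.
King squares — a6: attacked by Ra4; b6: attacked by Rb5; b7: attacked by Rb5; a8: attacked by Ra4; b8: attacked by Rb5.
Black has no legal moves → checkmate.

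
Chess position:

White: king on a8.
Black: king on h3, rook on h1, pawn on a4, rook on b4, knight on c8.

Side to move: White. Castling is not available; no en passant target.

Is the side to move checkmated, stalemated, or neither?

White to move; white king on a8.
In check: no.
King squares — a7: attacked by Nc8; b7: attacked by Rb4; b8: attacked by Rb4.
Legal moves for White: none.
Not in check and no legal moves → stalemate.

stalemate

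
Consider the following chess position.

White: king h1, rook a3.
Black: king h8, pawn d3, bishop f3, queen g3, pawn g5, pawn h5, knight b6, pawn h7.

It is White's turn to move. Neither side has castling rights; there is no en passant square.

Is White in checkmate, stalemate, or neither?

checkmate

White to move; white king on h1.
In check: yes, from the black bishop on f3.
King squares — g1: attacked by Qg3; g2: attacked by Bf3; h2: attacked by Qg3.
Legal moves for White: none.
In check with no legal moves → checkmate.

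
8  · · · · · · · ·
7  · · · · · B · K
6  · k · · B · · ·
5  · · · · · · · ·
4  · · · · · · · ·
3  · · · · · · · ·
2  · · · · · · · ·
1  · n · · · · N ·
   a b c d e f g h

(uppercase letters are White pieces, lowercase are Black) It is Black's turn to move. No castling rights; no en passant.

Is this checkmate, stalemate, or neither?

neither

Black to move; black king on b6.
In check: no.
Legal moves for Black: Kc7, Kb7, Ka7, Kc6, Ka6, Kc5, Kb5, Ka5, Nc3, Na3, Nd2.
Black has 11 legal moves and is not in check → neither.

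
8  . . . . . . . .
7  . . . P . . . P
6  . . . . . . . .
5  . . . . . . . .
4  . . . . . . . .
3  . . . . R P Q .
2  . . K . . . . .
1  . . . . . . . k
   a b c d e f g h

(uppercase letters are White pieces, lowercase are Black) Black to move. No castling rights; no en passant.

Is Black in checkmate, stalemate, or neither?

stalemate

Black to move; black king on h1.
In check: no.
King squares — g1: attacked by Qg3; g2: attacked by Qg3; h2: attacked by Qg3.
Legal moves for Black: none.
Not in check and no legal moves → stalemate.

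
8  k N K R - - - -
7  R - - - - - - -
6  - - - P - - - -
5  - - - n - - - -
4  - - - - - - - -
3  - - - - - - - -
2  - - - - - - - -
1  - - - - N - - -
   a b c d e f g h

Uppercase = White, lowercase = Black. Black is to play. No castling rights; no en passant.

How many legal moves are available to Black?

Black to move; king on a8.
In check: yes, from the white rook on a7.
Legal moves: Kxa7.
Count: 1.

1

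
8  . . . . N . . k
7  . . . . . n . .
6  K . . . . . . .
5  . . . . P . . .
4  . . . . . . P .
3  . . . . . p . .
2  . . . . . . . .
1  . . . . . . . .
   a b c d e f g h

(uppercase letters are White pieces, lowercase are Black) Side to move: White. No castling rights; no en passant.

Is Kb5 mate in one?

no

After Kb5: black king on h8; in check: no.
Black is not in check, so this cannot be checkmate.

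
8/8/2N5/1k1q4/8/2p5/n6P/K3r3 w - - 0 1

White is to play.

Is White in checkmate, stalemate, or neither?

checkmate

White to move; white king on a1.
In check: yes, from the black rook on e1.
King squares — b1: attacked by Re1; a2: attacked by Qd5; b2: attacked by Pc3.
Legal moves for White: none.
In check with no legal moves → checkmate.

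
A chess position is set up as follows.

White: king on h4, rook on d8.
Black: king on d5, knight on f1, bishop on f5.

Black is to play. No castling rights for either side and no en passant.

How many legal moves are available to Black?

7

Black to move; king on d5.
In check: yes, from the white rook on d8.
Legal moves: Ke6, Kc6, Ke5, Kc5, Ke4, Kc4, Bd7.
Count: 7.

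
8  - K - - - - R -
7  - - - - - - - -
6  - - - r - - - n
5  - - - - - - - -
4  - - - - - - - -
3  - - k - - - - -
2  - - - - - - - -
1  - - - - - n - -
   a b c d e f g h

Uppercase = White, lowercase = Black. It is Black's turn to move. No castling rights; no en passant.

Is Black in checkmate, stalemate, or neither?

neither

Black to move; black king on c3.
In check: no.
Legal moves for Black include: Nxg8, Nf7, Nf5, Ng4, Rd8+, Rd7, Rg6, Rf6, Re6, Rc6, Rb6+, Ra6, Rd5, Rd4, Rd3, Rd2, Rd1, Kd4, ... (list truncated; more exist).
Black has legal moves and is not in check → neither.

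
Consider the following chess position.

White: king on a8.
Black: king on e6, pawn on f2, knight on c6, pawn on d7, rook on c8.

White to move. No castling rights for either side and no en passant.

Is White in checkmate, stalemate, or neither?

neither

White to move; white king on a8.
In check: yes, from the black rook on c8.
Legal moves for White: Kb7.
White is in check but has 1 legal move → neither.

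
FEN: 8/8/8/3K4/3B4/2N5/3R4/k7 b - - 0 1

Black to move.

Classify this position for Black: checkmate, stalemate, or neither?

stalemate

Black to move; black king on a1.
In check: no.
King squares — b1: attacked by Nc3; a2: attacked by Rd2; b2: attacked by Rd2.
Legal moves for Black: none.
Not in check and no legal moves → stalemate.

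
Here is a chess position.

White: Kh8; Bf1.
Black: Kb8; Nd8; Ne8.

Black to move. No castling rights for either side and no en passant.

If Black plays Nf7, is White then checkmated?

After Nf7: white king on h8; in check: yes, from the black knight on f7.
White has 2 legal replies: Kg8, Kh7.
In check but a legal move exists → not checkmate.

no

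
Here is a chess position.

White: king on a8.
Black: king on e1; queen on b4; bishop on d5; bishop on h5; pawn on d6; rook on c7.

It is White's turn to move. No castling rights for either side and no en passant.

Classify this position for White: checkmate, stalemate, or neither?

checkmate

White to move; white king on a8.
In check: yes, from the black bishop on d5.
King squares — a7: attacked by Rc7; b7: attacked by Qb4; b8: attacked by Qb4.
Legal moves for White: none.
In check with no legal moves → checkmate.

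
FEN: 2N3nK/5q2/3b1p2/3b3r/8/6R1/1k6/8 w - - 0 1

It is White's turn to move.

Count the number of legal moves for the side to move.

0

White to move; king on h8.
In check: yes, from the black rook on h5.
Legal moves: none.
Count: 0.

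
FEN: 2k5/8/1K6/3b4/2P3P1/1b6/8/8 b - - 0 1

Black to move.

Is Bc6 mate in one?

After Bc6: white king on b6; in check: no.
White is not in check, so this cannot be checkmate.

no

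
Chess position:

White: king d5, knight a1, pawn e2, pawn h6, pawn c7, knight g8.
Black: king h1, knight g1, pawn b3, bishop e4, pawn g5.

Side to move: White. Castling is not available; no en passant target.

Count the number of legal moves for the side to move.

7

White to move; king on d5.
In check: yes, from the black bishop on e4.
Legal moves: Ke6, Kd6, Ke5, Kc5, Kxe4, Kd4, Kc4.
Count: 7.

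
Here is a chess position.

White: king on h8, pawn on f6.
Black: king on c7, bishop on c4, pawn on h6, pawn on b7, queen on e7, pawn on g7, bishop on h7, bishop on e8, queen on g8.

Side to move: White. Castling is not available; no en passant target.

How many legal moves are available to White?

0

White to move; king on h8.
In check: yes, from the black queen on g8.
Legal moves: none.
Count: 0.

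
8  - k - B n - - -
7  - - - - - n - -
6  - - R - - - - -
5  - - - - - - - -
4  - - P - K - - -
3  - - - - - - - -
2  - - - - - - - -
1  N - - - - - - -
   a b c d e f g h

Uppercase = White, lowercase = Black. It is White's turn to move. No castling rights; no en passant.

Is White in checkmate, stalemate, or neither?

neither

White to move; white king on e4.
In check: no.
Legal moves for White include: Be7, Bc7+, Bf6, Bb6, Bg5, Ba5, Bh4, Rc8+, Rc7, Rh6, Rg6, Rf6, Re6, Rd6, Rb6+, Ra6, Rc5, Kf5, ... (list truncated; more exist).
White has legal moves and is not in check → neither.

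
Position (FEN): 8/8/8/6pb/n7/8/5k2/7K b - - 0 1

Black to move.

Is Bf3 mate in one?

After Bf3: white king on h1; in check: yes, from the black bishop on f3.
White has 1 legal reply: Kh2.
In check but a legal move exists → not checkmate.

no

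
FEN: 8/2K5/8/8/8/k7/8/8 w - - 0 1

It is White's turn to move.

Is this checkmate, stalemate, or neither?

neither

White to move; white king on c7.
In check: no.
Legal moves for White: Kd8, Kc8, Kb8, Kd7, Kb7, Kd6, Kc6, Kb6.
White has 8 legal moves and is not in check → neither.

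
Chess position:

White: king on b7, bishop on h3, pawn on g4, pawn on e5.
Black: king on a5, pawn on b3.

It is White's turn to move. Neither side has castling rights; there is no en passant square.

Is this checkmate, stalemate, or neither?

neither

White to move; white king on b7.
In check: no.
Legal moves for White: Kc8, Kb8, Ka8, Kc7, Ka7, Kc6, Bg2, Bf1, e6, g5.
White has 10 legal moves and is not in check → neither.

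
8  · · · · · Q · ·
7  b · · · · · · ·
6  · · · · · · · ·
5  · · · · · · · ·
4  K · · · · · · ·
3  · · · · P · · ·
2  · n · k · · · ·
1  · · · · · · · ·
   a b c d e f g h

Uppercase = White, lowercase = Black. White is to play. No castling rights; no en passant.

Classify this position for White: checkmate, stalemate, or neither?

neither

White to move; white king on a4.
In check: yes, from the black knight on b2.
Legal moves for White: Kb5, Ka5, Kb4, Kb3, Ka3.
White is in check but has 5 legal moves → neither.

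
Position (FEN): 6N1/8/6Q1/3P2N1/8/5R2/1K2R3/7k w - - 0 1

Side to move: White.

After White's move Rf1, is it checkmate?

yes

After Rf1: black king on h1; in check: yes, from the white rook on f1.
King squares — g1: attacked by Rf1; g2: attacked by Re2; h2: attacked by Re2.
Black has no legal moves → checkmate.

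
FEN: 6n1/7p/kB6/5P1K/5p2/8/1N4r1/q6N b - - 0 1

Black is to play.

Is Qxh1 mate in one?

yes

After Qxh1: white king on h5; in check: yes, from the black queen on h1.
King squares — g4: attacked by Rg2; h4: attacked by Qh1; g5: attacked by Rg2; g6: attacked by Rg2; h6: attacked by Qh1.
White has no legal moves → checkmate.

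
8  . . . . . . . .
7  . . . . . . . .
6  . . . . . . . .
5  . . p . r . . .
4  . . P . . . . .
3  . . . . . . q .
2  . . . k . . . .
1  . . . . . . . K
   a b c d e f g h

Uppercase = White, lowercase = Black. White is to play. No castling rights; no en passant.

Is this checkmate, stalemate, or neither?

stalemate

White to move; white king on h1.
In check: no.
King squares — g1: attacked by Qg3; g2: attacked by Qg3; h2: attacked by Qg3.
Legal moves for White: none.
Not in check and no legal moves → stalemate.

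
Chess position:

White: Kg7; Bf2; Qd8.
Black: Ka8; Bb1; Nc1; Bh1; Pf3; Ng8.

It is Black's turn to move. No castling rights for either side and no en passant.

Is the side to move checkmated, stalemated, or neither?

neither

Black to move; black king on a8.
In check: yes, from the white queen on d8.
Legal moves for Black: Kb7.
Black is in check but has 1 legal move → neither.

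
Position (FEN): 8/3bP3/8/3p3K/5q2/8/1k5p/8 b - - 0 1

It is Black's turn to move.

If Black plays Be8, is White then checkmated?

yes

After Be8: white king on h5; in check: yes, from the black bishop on e8.
King squares — g4: attacked by Qf4; h4: attacked by Qf4; g5: attacked by Qf4; g6: attacked by Be8; h6: attacked by Qf4.
White has no legal moves → checkmate.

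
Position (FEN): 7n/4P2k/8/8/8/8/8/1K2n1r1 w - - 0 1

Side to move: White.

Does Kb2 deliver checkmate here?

no

After Kb2: black king on h7; in check: no.
Black is not in check, so this cannot be checkmate.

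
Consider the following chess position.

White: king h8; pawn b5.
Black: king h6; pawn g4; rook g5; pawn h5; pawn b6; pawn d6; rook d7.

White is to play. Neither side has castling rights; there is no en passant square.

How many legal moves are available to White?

White to move; king on h8.
In check: no.
Legal moves: none.
Count: 0.

0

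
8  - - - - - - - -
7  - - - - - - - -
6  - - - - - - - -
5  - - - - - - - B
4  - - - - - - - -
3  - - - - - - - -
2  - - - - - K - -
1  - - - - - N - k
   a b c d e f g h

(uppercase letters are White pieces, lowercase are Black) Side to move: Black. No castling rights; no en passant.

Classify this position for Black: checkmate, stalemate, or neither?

Black to move; black king on h1.
In check: no.
King squares — g1: attacked by Kf2; g2: attacked by Kf2; h2: attacked by Nf1.
Legal moves for Black: none.
Not in check and no legal moves → stalemate.

stalemate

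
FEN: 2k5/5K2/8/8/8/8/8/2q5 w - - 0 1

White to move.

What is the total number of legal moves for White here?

White to move; king on f7.
In check: no.
Legal moves: Kg8, Kf8, Ke8, Kg7, Ke7, Kg6, Kf6, Ke6.
Count: 8.

8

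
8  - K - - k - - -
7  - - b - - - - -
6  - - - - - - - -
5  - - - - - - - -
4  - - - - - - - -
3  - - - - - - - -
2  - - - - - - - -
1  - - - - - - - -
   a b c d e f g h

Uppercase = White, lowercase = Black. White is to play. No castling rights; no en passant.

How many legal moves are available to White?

White to move; king on b8.
In check: yes, from the black bishop on c7.
Legal moves: Kc8, Ka8, Kxc7, Kb7, Ka7.
Count: 5.

5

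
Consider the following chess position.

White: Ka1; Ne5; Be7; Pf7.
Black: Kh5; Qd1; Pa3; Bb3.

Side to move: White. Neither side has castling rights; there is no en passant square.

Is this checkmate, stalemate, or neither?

White to move; white king on a1.
In check: yes, from the black queen on d1.
King squares — b1: attacked by Qd1; a2: attacked by Bb3; b2: attacked by Pa3.
Legal moves for White: none.
In check with no legal moves → checkmate.

checkmate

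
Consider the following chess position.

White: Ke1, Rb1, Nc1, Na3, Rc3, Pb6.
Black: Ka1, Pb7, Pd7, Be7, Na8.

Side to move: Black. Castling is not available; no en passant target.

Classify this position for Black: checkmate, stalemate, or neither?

Black to move; black king on a1.
In check: yes, from the white rook on b1.
King squares — b1: attacked by Na3; a2: attacked by Nc1; b2: attacked by Rb1.
Legal moves for Black: none.
In check with no legal moves → checkmate.

checkmate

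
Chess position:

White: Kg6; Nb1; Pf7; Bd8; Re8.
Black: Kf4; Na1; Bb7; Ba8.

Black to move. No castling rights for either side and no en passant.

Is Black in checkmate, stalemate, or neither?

Black to move; black king on f4.
In check: no.
Legal moves for Black: Bc8, Bc6, Ba6, Bd5, Be4+, Bf3, Bg2, Bh1, Kg4, Kg3, Kf3, Nb3, Nc2.
Black has 13 legal moves and is not in check → neither.

neither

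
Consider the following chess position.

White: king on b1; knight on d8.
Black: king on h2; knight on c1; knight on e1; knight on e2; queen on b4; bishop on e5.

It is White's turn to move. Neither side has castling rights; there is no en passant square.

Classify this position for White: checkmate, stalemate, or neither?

checkmate

White to move; white king on b1.
In check: yes, from the black queen on b4.
King squares — a1: attacked by Be5; c1: attacked by Ne2; a2: attacked by Nc1; b2: attacked by Qb4; c2: attacked by Ne1.
Legal moves for White: none.
In check with no legal moves → checkmate.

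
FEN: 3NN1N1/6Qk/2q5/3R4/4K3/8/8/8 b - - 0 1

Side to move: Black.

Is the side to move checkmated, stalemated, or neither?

checkmate

Black to move; black king on h7.
In check: yes, from the white queen on g7.
King squares — g6: attacked by Qg7; h6: attacked by Qg7; g7: attacked by Ne8; g8: attacked by Qg7; h8: attacked by Qg7.
Legal moves for Black: none.
In check with no legal moves → checkmate.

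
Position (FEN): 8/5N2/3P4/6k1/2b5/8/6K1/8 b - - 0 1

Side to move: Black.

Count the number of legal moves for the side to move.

8

Black to move; king on g5.
In check: yes, from the white knight on f7.
Legal moves: Kg6, Kf6, Kh5, Kf5, Kh4, Kg4, Kf4, Bxf7.
Count: 8.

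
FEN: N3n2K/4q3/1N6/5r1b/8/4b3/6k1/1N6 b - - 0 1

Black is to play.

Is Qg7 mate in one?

yes

After Qg7: white king on h8; in check: yes, from the black queen on g7.
King squares — g7: attacked by Ne8; h7: attacked by Qg7; g8: attacked by Qg7.
White has no legal moves → checkmate.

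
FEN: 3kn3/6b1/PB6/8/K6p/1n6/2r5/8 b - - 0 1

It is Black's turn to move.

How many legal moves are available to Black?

Black to move; king on d8.
In check: yes, from the white bishop on b6.
Legal moves: Kc8, Ke7, Kd7, Nc7, Rc7.
Count: 5.

5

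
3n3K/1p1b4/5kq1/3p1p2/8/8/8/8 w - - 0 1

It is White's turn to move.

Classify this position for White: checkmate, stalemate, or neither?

White to move; white king on h8.
In check: no.
King squares — g7: attacked by Kf6; h7: attacked by Qg6; g8: attacked by Qg6.
Legal moves for White: none.
Not in check and no legal moves → stalemate.

stalemate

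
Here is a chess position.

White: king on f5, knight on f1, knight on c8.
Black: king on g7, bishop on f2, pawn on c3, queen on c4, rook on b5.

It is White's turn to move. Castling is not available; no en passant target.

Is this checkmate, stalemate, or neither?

checkmate

White to move; white king on f5.
In check: yes, from the black rook on b5.
King squares — e4: attacked by Qc4; f4: attacked by Qc4; g4: attacked by Qc4; e5: attacked by Rb5; g5: attacked by Rb5; e6: attacked by Qc4; f6: attacked by Kg7; g6: attacked by Kg7.
Legal moves for White: none.
In check with no legal moves → checkmate.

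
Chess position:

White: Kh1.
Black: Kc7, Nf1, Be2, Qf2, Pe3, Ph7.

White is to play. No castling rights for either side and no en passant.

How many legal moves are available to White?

0

White to move; king on h1.
In check: no.
Legal moves: none.
Count: 0.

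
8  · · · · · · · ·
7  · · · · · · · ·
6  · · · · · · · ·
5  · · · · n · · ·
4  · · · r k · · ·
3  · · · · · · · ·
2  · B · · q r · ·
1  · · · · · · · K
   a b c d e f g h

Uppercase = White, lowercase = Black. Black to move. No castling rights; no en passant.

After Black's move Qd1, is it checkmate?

yes

After Qd1: white king on h1; in check: yes, from the black queen on d1.
King squares — g1: attacked by Qd1; g2: attacked by Rf2; h2: attacked by Rf2.
White has no legal moves → checkmate.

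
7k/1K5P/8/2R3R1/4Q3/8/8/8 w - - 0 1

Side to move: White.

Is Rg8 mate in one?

After Rg8: black king on h8; in check: yes, from the white rook on g8.
King squares — g7: attacked by Rg8; h7: attacked by Qe4; g8: attacked by Ph7.
Black has no legal moves → checkmate.

yes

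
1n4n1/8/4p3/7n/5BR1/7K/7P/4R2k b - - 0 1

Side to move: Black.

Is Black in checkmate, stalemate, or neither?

Black to move; black king on h1.
In check: yes, from the white rook on e1.
King squares — g1: attacked by Re1; g2: attacked by Kh3; h2: attacked by Kh3.
Legal moves for Black: none.
In check with no legal moves → checkmate.

checkmate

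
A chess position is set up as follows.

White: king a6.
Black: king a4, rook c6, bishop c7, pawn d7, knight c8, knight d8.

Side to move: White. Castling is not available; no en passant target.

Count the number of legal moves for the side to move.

White to move; king on a6.
In check: yes, from the black rook on c6.
Legal moves: none.
Count: 0.

0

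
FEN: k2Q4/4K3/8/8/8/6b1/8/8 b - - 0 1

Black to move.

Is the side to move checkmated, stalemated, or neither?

Black to move; black king on a8.
In check: yes, from the white queen on d8.
King squares — a7: available; b7: available; b8: attacked by Qd8.
Legal moves for Black: Kb7, Ka7, Bb8.
Black is in check but has 3 legal moves → neither.

neither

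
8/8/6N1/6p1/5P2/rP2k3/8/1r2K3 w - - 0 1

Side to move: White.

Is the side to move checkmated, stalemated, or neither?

White to move; white king on e1.
In check: yes, from the black rook on b1.
King squares — d1: attacked by Rb1; f1: attacked by Rb1; d2: attacked by Ke3; e2: attacked by Ke3; f2: attacked by Ke3.
Legal moves for White: none.
In check with no legal moves → checkmate.

checkmate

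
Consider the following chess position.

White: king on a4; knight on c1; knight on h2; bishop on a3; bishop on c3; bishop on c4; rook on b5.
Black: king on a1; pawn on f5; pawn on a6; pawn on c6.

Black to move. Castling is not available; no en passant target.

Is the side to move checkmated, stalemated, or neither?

checkmate

Black to move; black king on a1.
In check: yes, from the white bishop on c3.
King squares — b1: attacked by Rb5; a2: attacked by Nc1; b2: attacked by Ba3.
Legal moves for Black: none.
In check with no legal moves → checkmate.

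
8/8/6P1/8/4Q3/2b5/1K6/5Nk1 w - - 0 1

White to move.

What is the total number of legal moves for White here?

7

White to move; king on b2.
In check: yes, from the black bishop on c3.
Legal moves: Kxc3, Kb3, Ka3, Kc2, Ka2, Kc1, Kb1.
Count: 7.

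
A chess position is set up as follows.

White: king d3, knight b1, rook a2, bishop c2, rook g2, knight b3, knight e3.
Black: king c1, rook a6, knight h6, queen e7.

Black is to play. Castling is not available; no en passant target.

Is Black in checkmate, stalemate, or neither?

Black to move; black king on c1.
In check: yes, from the white knight on b3.
King squares — b1: attacked by Bc2; d1: attacked by Bc2; b2: attacked by Ra2; c2: attacked by Ra2; d2: attacked by Nb1.
Legal moves for Black: none.
In check with no legal moves → checkmate.

checkmate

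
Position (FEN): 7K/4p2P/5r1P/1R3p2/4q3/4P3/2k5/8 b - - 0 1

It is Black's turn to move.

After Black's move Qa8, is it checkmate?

After Qa8: white king on h8; in check: yes, from the black queen on a8.
White has 2 legal replies: Kg7, Rb8.
In check but a legal move exists → not checkmate.

no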